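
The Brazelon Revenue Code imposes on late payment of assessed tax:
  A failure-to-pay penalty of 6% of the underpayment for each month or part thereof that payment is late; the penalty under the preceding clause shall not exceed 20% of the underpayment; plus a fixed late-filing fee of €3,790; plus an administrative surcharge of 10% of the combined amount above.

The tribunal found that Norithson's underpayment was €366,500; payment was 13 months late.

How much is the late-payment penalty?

€84,799

Accrued rate: 6% × 13 = 78%, capped at 20% → 20%
Failure-to-pay penalty: 20% of €366,500 = €73,300
Penalty before surcharge: €73,300 + €3,790 = €77,090
Administrative surcharge: 10% of €77,090 = €7,709
Total penalty: €77,090 + €7,709 = €84,799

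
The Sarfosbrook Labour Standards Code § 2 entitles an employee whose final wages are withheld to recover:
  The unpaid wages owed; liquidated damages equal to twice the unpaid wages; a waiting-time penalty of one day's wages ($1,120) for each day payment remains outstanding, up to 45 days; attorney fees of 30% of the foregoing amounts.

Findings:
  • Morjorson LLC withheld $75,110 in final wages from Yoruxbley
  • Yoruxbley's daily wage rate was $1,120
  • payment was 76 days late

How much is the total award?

Doubled: 2 × $75,110 = $150,220
Penalty days: min(76, 45) = 45
Waiting-time penalty: 45 × $1,120 = $50,400
Subtotal: $75,110 + $150,220 + $50,400 = $275,730
Attorney fees: 30% of $275,730 = $82,719
Total award: $275,730 + $82,719 = $358,449

$358,449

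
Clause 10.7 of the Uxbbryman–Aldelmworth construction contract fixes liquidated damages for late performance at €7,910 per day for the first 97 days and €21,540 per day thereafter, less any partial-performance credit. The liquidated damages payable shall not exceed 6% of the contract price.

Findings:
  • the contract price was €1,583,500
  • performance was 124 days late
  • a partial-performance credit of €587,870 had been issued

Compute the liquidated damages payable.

€95,010

First 97 days: 97 × €7,910 = €767,270
Remaining days: (124 − 97) × €21,540 = €581,580
Accrued per-day damages: €767,270 + €581,580 = €1,348,850
Less partial-performance credit: €1,348,850 − €587,870 = €760,980
Cap: 6% of €1,583,500 = €95,010
Cap at €95,010: €760,980 exceeds the cap → €95,010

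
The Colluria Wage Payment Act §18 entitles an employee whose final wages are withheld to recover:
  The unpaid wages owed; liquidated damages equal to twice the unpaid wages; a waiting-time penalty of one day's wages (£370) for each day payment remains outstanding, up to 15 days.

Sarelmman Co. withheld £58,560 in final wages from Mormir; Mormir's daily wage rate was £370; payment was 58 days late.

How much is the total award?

£181,230

Doubled: 2 × £58,560 = £117,120
Penalty days: min(58, 15) = 15
Waiting-time penalty: 15 × £370 = £5,550
Total award: £58,560 + £117,120 + £5,550 = £181,230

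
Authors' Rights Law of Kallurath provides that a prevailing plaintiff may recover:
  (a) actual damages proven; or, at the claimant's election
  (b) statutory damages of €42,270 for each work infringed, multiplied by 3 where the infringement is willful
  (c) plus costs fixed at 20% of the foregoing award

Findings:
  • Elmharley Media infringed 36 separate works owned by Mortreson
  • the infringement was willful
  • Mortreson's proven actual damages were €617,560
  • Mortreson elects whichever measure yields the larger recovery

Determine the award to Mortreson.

Statutory damages: 36 × €42,270 = €1,521,720
Trebled: 3 × €1,521,720 = €4,565,160
Greater of actual damages (€617,560) or enhanced statutory damages (€4,565,160): €4,565,160
Costs: 20% of €4,565,160 = €913,032
Award plus costs: €4,565,160 + €913,032 = €5,478,192

€5,478,192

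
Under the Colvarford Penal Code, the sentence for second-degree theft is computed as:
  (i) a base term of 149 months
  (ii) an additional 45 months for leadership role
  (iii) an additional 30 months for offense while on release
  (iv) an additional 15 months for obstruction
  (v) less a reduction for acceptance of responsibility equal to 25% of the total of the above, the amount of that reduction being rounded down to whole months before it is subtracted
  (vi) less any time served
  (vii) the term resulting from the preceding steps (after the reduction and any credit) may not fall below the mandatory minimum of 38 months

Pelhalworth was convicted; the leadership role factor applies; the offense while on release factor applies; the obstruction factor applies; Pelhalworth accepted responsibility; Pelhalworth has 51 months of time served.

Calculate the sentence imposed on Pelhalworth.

Sentence: 129 months

Leadership role enhancement: +45 months
Offense while on release enhancement: +30 months
Obstruction enhancement: +15 months
Adjusted term: 149 months + 45 months + 30 months + 15 months = 239 months
Acceptance of responsibility reduction: 25% of 239 months = 59 months (rounded down)
After reduction: 239 − 59 = 180 months
Less time served: 180 months − 51 months = 129 months
Minimum 38 months: 129 months meets the minimum, no increase.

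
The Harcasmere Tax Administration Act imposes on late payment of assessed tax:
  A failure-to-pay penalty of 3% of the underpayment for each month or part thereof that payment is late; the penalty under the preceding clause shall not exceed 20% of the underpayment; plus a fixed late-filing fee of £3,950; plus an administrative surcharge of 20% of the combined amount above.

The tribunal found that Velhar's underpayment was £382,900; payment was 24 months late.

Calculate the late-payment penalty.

£96,636

Accrued rate: 3% × 24 = 72%, capped at 20% → 20%
Failure-to-pay penalty: 20% of £382,900 = £76,580
Penalty before surcharge: £76,580 + £3,950 = £80,530
Administrative surcharge: 20% of £80,530 = £16,106
Total penalty: £80,530 + £16,106 = £96,636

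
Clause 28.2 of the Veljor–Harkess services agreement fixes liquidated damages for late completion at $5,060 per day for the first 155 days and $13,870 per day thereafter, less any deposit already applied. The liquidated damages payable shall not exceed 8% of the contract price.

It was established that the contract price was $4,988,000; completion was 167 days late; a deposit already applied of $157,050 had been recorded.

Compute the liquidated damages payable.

$399,040

First 155 days: 155 × $5,060 = $784,300
Remaining days: (167 − 155) × $13,870 = $166,440
Accrued per-day damages: $784,300 + $166,440 = $950,740
Less deposit already applied: $950,740 − $157,050 = $793,690
Cap: 8% of $4,988,000 = $399,040
Cap at $399,040: $793,690 exceeds the cap → $399,040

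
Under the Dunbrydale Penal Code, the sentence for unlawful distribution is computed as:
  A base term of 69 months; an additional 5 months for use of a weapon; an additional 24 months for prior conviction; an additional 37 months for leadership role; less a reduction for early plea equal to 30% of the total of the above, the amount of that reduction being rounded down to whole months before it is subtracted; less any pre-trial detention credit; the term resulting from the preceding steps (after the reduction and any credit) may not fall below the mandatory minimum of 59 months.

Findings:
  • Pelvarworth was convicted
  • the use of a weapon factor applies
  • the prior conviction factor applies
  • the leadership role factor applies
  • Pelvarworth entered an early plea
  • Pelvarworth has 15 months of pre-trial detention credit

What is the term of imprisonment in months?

80 months

Use of a weapon enhancement: +5 months
Prior conviction enhancement: +24 months
Leadership role enhancement: +37 months
Adjusted term: 69 months + 5 months + 24 months + 37 months = 135 months
Early plea reduction: 30% of 135 months = 40 months (rounded down)
After reduction: 135 − 40 = 95 months
Less pre-trial detention credit: 95 months − 15 months = 80 months
Minimum 59 months: 80 months meets the minimum, no increase.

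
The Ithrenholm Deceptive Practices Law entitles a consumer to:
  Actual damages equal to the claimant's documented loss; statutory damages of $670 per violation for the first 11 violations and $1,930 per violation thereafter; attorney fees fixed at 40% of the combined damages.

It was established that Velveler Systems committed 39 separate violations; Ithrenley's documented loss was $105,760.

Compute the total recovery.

First 11 violations: 11 × $670 = $7,370
Remaining violations: (39 − 11) × $1,930 = $54,040
Statutory damages: $7,370 + $54,040 = $61,410
Combined damages: $105,760 + $61,410 = $167,170
Attorney fees: 40% of $167,170 = $66,868
Total recovery: $167,170 + $66,868 = $234,038

$234,038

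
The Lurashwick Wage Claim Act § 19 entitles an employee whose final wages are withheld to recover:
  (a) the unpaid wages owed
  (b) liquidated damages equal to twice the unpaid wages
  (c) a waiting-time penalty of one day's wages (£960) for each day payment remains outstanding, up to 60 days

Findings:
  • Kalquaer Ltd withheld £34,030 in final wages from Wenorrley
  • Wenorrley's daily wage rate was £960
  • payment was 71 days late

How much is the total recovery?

Doubled: 2 × £34,030 = £68,060
Penalty days: min(71, 60) = 60
Waiting-time penalty: 60 × £960 = £57,600
Total award: £34,030 + £68,060 + £57,600 = £159,690

£159,690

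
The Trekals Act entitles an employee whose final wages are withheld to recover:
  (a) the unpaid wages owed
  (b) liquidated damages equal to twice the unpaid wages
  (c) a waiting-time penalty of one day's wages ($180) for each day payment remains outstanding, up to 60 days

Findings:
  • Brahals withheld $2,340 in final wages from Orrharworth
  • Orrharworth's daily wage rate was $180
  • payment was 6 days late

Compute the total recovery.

Doubled: 2 × $2,340 = $4,680
Penalty days: min(6, 60) = 6
Waiting-time penalty: 6 × $180 = $1,080
Total award: $2,340 + $4,680 + $1,080 = $8,100

$8,100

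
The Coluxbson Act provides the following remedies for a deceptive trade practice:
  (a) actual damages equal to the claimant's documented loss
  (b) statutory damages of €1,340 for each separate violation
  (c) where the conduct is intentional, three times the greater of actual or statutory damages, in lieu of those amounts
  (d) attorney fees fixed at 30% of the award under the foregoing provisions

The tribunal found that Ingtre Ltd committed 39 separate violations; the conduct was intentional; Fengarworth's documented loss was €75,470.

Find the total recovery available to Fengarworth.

Statutory damages: 39 × €1,340 = €52,260
Greater of actual damages (€75,470) or statutory damages (€52,260): €75,470
Trebled: 3 × €75,470 = €226,410
Attorney fees: 30% of €226,410 = €67,923
Total recovery: €226,410 + €67,923 = €294,333

Total recovery: €294,333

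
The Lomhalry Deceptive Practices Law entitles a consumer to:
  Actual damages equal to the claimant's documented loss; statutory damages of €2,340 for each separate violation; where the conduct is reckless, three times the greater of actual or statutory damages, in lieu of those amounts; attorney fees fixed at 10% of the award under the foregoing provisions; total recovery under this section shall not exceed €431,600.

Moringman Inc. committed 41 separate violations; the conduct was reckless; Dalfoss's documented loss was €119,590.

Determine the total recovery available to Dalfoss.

Statutory damages: 41 × €2,340 = €95,940
Greater of actual damages (€119,590) or statutory damages (€95,940): €119,590
Trebled: 3 × €119,590 = €358,770
Attorney fees: 10% of €358,770 = €35,877
Total before cap: €358,770 + €35,877 = €394,647
Cap at €431,600: €394,647 is within the cap, no reduction.

€394,647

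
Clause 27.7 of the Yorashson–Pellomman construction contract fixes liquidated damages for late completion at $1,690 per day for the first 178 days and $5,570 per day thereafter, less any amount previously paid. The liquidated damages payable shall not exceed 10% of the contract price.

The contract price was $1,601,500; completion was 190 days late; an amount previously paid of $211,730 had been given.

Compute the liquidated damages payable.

$155,930

First 178 days: 178 × $1,690 = $300,820
Remaining days: (190 − 178) × $5,570 = $66,840
Accrued per-day damages: $300,820 + $66,840 = $367,660
Less amount previously paid: $367,660 − $211,730 = $155,930
Cap: 10% of $1,601,500 = $160,150
Cap at $160,150: $155,930 is within the cap, no reduction.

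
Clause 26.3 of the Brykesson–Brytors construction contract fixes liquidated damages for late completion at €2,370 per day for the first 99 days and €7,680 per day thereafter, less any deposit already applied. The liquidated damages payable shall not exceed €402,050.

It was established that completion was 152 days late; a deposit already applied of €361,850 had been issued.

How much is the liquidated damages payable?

€279,820

First 99 days: 99 × €2,370 = €234,630
Remaining days: (152 − 99) × €7,680 = €407,040
Accrued per-day damages: €234,630 + €407,040 = €641,670
Less deposit already applied: €641,670 − €361,850 = €279,820
Cap at €402,050: €279,820 is within the cap, no reduction.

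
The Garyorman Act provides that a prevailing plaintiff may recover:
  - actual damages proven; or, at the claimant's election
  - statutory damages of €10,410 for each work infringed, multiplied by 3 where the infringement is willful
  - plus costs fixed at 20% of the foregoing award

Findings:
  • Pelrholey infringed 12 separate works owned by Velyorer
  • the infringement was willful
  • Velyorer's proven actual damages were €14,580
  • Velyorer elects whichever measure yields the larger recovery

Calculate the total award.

Statutory damages: 12 × €10,410 = €124,920
Trebled: 3 × €124,920 = €374,760
Greater of actual damages (€14,580) or enhanced statutory damages (€374,760): €374,760
Costs: 20% of €374,760 = €74,952
Award plus costs: €374,760 + €74,952 = €449,712

€449,712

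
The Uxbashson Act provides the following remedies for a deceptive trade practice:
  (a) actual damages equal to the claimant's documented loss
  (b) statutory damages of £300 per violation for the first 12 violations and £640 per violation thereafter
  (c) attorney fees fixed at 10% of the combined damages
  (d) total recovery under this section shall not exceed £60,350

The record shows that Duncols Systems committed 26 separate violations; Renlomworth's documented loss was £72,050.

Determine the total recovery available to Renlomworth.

Total recovery: £60,350

First 12 violations: 12 × £300 = £3,600
Remaining violations: (26 − 12) × £640 = £8,960
Statutory damages: £3,600 + £8,960 = £12,560
Combined damages: £72,050 + £12,560 = £84,610
Attorney fees: 10% of £84,610 = £8,461
Total before cap: £84,610 + £8,461 = £93,071
Cap at £60,350: £93,071 exceeds the cap → £60,350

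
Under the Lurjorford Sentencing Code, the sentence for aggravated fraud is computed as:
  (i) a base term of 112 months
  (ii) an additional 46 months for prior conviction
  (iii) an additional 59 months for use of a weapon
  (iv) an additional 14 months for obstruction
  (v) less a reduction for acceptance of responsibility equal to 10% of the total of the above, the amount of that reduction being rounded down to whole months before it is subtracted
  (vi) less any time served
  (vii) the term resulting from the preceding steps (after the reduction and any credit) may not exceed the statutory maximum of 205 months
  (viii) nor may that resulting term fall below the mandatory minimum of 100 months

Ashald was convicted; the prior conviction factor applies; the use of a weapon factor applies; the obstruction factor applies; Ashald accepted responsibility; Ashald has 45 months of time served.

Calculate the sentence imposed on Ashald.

163 months

Prior conviction enhancement: +46 months
Use of a weapon enhancement: +59 months
Obstruction enhancement: +14 months
Adjusted term: 112 months + 46 months + 59 months + 14 months = 231 months
Acceptance of responsibility reduction: 10% of 231 months = 23 months (rounded down)
After reduction: 231 − 23 = 208 months
Less time served: 208 months − 45 months = 163 months
Cap at 205 months: 163 months is within the cap, no reduction.
Minimum 100 months: 163 months meets the minimum, no increase.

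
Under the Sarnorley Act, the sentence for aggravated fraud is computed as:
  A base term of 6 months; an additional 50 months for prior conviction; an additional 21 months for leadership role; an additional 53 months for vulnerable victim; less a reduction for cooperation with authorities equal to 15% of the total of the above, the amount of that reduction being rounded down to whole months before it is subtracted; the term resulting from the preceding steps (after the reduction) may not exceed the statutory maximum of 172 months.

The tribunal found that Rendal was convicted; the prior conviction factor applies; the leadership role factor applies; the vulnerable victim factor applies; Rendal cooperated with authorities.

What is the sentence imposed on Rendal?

111 months

Prior conviction enhancement: +50 months
Leadership role enhancement: +21 months
Vulnerable victim enhancement: +53 months
Adjusted term: 6 months + 50 months + 21 months + 53 months = 130 months
Cooperation with authorities reduction: 15% of 130 months = 19 months (rounded down)
After reduction: 130 − 19 = 111 months
Cap at 172 months: 111 months is within the cap, no reduction.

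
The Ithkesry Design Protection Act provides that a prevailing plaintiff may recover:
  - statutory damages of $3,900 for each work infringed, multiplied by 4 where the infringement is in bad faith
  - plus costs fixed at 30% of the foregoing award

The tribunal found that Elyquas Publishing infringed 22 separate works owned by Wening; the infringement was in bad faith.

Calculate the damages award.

Award: $446,160

Statutory damages: 22 × $3,900 = $85,800
Multiplied by 4: 4 × $85,800 = $343,200
Costs: 30% of $343,200 = $102,960
Award plus costs: $343,200 + $102,960 = $446,160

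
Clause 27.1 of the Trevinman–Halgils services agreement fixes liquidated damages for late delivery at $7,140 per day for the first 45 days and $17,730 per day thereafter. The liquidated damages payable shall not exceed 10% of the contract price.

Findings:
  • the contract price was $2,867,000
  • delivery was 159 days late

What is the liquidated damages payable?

First 45 days: 45 × $7,140 = $321,300
Remaining days: (159 − 45) × $17,730 = $2,021,220
Accrued per-day damages: $321,300 + $2,021,220 = $2,342,520
Cap: 10% of $2,867,000 = $286,700
Cap at $286,700: $2,342,520 exceeds the cap → $286,700

Liquidated damages: $286,700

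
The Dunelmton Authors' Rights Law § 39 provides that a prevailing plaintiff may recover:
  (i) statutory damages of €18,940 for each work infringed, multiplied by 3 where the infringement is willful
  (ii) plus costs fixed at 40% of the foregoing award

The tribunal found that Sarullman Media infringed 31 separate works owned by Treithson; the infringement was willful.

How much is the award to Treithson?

Statutory damages: 31 × €18,940 = €587,140
Trebled: 3 × €587,140 = €1,761,420
Costs: 40% of €1,761,420 = €704,568
Award plus costs: €1,761,420 + €704,568 = €2,465,988

€2,465,988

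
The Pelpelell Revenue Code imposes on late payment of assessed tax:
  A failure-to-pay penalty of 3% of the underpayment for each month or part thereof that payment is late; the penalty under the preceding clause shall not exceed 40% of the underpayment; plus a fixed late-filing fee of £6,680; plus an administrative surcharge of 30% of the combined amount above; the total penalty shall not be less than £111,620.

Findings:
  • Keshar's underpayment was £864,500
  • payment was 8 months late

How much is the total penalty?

£278,408

Accrued rate: 3% × 8 = 24%, capped at 40% → 24%
Failure-to-pay penalty: 24% of £864,500 = £207,480
Penalty before surcharge: £207,480 + £6,680 = £214,160
Administrative surcharge: 30% of £214,160 = £64,248
Total penalty: £214,160 + £64,248 = £278,408
Minimum £111,620: £278,408 meets the minimum, no increase.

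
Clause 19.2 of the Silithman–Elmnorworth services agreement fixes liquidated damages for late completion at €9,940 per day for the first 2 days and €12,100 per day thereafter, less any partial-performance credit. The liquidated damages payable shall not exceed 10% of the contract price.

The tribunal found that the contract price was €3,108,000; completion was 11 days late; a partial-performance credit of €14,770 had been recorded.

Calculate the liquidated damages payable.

€114,010

First 2 days: 2 × €9,940 = €19,880
Remaining days: (11 − 2) × €12,100 = €108,900
Accrued per-day damages: €19,880 + €108,900 = €128,780
Less partial-performance credit: €128,780 − €14,770 = €114,010
Cap: 10% of €3,108,000 = €310,800
Cap at €310,800: €114,010 is within the cap, no reduction.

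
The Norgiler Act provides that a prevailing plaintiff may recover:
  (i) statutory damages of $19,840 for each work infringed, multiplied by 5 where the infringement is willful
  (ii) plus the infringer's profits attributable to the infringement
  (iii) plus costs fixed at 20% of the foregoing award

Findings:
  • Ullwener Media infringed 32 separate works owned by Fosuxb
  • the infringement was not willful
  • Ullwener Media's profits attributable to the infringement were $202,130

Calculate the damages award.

Statutory damages: 32 × $19,840 = $634,880
Infringement not willful: no ×5 enhancement.
Combined award: $634,880 + $202,130 = $837,010
Costs: 20% of $837,010 = $167,402
Award plus costs: $837,010 + $167,402 = $1,004,412

Award: $1,004,412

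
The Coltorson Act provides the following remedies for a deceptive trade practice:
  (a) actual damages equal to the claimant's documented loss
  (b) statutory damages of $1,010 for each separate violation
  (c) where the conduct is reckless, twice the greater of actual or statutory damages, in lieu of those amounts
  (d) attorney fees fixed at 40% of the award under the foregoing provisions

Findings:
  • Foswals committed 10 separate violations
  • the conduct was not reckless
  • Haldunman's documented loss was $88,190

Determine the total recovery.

$137,606

Statutory damages: 10 × $1,010 = $10,100
Conduct not reckless: the in-lieu enhancement does not apply.
Actual plus statutory damages: $88,190 + $10,100 = $98,290
Attorney fees: 40% of $98,290 = $39,316
Total recovery: $98,290 + $39,316 = $137,606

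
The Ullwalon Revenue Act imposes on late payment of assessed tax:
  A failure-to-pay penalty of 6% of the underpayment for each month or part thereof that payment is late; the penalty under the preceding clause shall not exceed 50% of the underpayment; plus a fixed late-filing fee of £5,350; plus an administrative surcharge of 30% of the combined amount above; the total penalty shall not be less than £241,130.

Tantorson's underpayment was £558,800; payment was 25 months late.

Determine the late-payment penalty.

Accrued rate: 6% × 25 = 150%, capped at 50% → 50%
Failure-to-pay penalty: 50% of £558,800 = £279,400
Penalty before surcharge: £279,400 + £5,350 = £284,750
Administrative surcharge: 30% of £284,750 = £85,425
Total penalty: £284,750 + £85,425 = £370,175
Minimum £241,130: £370,175 meets the minimum, no increase.

£370,175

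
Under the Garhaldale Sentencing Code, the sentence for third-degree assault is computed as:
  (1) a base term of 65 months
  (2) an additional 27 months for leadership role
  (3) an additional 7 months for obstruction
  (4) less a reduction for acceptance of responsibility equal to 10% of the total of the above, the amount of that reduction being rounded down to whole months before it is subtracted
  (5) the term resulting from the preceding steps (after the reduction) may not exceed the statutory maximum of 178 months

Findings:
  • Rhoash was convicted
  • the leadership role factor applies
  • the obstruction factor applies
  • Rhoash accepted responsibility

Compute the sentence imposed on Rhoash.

Leadership role enhancement: +27 months
Obstruction enhancement: +7 months
Adjusted term: 65 months + 27 months + 7 months = 99 months
Acceptance of responsibility reduction: 10% of 99 months = 9 months (rounded down)
After reduction: 99 − 9 = 90 months
Cap at 178 months: 90 months is within the cap, no reduction.

90 months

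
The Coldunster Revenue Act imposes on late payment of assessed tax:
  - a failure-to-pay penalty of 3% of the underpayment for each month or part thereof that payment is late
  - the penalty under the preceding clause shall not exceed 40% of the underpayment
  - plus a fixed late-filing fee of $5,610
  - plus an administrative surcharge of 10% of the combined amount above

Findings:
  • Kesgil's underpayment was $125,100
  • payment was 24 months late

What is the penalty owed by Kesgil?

Accrued rate: 3% × 24 = 72%, capped at 40% → 40%
Failure-to-pay penalty: 40% of $125,100 = $50,040
Penalty before surcharge: $50,040 + $5,610 = $55,650
Administrative surcharge: 10% of $55,650 = $5,565
Total penalty: $55,650 + $5,565 = $61,215

Penalty: $61,215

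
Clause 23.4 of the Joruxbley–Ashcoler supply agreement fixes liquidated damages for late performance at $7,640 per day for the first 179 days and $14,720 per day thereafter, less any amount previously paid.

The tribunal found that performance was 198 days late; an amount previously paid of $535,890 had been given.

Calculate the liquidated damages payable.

First 179 days: 179 × $7,640 = $1,367,560
Remaining days: (198 − 179) × $14,720 = $279,680
Accrued per-day damages: $1,367,560 + $279,680 = $1,647,240
Less amount previously paid: $1,647,240 − $535,890 = $1,111,350

$1,111,350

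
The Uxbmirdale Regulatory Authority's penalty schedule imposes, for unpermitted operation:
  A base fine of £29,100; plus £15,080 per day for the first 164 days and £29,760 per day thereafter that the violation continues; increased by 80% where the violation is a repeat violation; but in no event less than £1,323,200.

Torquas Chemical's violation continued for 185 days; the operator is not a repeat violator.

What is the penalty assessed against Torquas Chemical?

£3,127,180

First 164 days: 164 × £15,080 = £2,473,120
Remaining days: (185 − 164) × £29,760 = £624,960
Per-day component: £2,473,120 + £624,960 = £3,098,080
Base plus per-day: £29,100 + £3,098,080 = £3,127,180
The operator is not a repeat violator: no 80% increase.
Minimum £1,323,200: £3,127,180 meets the minimum, no increase.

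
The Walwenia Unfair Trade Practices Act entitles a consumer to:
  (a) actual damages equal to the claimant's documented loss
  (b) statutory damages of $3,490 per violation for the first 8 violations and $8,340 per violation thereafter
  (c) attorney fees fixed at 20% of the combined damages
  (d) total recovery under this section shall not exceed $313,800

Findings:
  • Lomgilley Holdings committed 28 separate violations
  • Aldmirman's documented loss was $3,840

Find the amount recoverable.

$238,272

First 8 violations: 8 × $3,490 = $27,920
Remaining violations: (28 − 8) × $8,340 = $166,800
Statutory damages: $27,920 + $166,800 = $194,720
Combined damages: $3,840 + $194,720 = $198,560
Attorney fees: 20% of $198,560 = $39,712
Total before cap: $198,560 + $39,712 = $238,272
Cap at $313,800: $238,272 is within the cap, no reduction.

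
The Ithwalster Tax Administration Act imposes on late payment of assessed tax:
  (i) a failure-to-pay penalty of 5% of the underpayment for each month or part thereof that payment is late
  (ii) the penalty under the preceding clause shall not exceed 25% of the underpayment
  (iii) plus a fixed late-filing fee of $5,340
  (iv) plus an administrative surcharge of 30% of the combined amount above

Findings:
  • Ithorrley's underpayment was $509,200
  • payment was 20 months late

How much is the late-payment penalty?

$172,432

Accrued rate: 5% × 20 = 100%, capped at 25% → 25%
Failure-to-pay penalty: 25% of $509,200 = $127,300
Penalty before surcharge: $127,300 + $5,340 = $132,640
Administrative surcharge: 30% of $132,640 = $39,792
Total penalty: $132,640 + $39,792 = $172,432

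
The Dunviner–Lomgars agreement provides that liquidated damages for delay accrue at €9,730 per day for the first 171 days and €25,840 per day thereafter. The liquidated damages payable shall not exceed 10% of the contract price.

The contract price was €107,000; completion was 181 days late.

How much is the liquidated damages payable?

Liquidated damages: €10,700

First 171 days: 171 × €9,730 = €1,663,830
Remaining days: (181 − 171) × €25,840 = €258,400
Accrued per-day damages: €1,663,830 + €258,400 = €1,922,230
Cap: 10% of €107,000 = €10,700
Cap at €10,700: €1,922,230 exceeds the cap → €10,700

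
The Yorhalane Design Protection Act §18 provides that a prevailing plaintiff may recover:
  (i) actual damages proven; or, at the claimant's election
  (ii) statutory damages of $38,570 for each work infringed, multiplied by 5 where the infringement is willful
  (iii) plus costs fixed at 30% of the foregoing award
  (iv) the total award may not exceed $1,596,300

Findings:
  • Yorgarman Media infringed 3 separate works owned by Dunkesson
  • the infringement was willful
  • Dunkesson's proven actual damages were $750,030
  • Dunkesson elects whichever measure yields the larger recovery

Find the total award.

Statutory damages: 3 × $38,570 = $115,710
Multiplied by 5: 5 × $115,710 = $578,550
Greater of actual damages ($750,030) or enhanced statutory damages ($578,550): $750,030
Costs: 30% of $750,030 = $225,009
Award plus costs: $750,030 + $225,009 = $975,039
Cap at $1,596,300: $975,039 is within the cap, no reduction.

$975,039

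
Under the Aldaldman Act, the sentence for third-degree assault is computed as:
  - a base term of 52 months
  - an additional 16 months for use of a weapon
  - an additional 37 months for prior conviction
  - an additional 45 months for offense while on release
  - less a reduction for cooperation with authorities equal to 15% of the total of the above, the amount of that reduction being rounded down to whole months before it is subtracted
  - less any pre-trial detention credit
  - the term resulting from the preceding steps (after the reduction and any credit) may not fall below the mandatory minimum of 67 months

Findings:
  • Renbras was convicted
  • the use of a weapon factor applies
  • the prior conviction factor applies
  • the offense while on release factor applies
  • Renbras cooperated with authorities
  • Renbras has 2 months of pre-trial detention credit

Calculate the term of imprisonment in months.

126 months

Use of a weapon enhancement: +16 months
Prior conviction enhancement: +37 months
Offense while on release enhancement: +45 months
Adjusted term: 52 months + 16 months + 37 months + 45 months = 150 months
Cooperation with authorities reduction: 15% of 150 months = 22 months (rounded down)
After reduction: 150 − 22 = 128 months
Less pre-trial detention credit: 128 months − 2 months = 126 months
Minimum 67 months: 126 months meets the minimum, no increase.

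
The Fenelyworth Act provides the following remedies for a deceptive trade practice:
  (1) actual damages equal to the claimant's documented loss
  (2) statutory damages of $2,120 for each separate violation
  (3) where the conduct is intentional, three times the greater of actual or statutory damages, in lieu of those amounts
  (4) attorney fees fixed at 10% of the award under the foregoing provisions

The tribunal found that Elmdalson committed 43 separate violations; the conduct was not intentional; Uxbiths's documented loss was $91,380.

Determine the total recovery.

Statutory damages: 43 × $2,120 = $91,160
Conduct not intentional: the in-lieu enhancement does not apply.
Actual plus statutory damages: $91,380 + $91,160 = $182,540
Attorney fees: 10% of $182,540 = $18,254
Total recovery: $182,540 + $18,254 = $200,794

$200,794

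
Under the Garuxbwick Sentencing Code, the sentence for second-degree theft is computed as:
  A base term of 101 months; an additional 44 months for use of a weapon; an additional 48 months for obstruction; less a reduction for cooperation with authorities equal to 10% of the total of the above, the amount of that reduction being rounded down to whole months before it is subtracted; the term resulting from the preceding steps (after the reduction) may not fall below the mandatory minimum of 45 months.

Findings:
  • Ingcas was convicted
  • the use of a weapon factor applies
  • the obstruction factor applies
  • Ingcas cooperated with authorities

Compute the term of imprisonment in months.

Use of a weapon enhancement: +44 months
Obstruction enhancement: +48 months
Adjusted term: 101 months + 44 months + 48 months = 193 months
Cooperation with authorities reduction: 10% of 193 months = 19 months (rounded down)
After reduction: 193 − 19 = 174 months
Minimum 45 months: 174 months meets the minimum, no increase.

174 months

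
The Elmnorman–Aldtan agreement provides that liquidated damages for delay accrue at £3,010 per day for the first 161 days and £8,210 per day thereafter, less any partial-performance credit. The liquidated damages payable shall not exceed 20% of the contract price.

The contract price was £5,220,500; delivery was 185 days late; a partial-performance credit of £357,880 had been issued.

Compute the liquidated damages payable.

£323,770

First 161 days: 161 × £3,010 = £484,610
Remaining days: (185 − 161) × £8,210 = £197,040
Accrued per-day damages: £484,610 + £197,040 = £681,650
Less partial-performance credit: £681,650 − £357,880 = £323,770
Cap: 20% of £5,220,500 = £1,044,100
Cap at £1,044,100: £323,770 is within the cap, no reduction.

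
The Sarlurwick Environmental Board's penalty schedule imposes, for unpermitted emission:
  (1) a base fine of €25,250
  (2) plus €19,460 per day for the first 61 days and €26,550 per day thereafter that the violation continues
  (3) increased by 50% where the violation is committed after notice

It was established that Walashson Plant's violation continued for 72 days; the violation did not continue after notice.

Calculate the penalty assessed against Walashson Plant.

€1,504,360

First 61 days: 61 × €19,460 = €1,187,060
Remaining days: (72 − 61) × €26,550 = €292,050
Per-day component: €1,187,060 + €292,050 = €1,479,110
Base plus per-day: €25,250 + €1,479,110 = €1,504,360
The violation did not continue after notice: no 50% increase.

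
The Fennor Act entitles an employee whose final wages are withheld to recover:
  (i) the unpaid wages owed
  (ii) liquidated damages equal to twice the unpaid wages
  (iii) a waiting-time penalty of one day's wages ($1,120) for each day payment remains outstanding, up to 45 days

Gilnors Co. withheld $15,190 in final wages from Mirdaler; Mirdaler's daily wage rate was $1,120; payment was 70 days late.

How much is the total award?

Doubled: 2 × $15,190 = $30,380
Penalty days: min(70, 45) = 45
Waiting-time penalty: 45 × $1,120 = $50,400
Total award: $15,190 + $30,380 + $50,400 = $95,970

Total award: $95,970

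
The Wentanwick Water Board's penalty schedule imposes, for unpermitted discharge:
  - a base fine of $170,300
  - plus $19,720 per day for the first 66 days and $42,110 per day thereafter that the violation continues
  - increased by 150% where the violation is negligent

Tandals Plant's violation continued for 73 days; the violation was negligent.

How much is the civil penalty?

First 66 days: 66 × $19,720 = $1,301,520
Remaining days: (73 − 66) × $42,110 = $294,770
Per-day component: $1,301,520 + $294,770 = $1,596,290
Base plus per-day: $170,300 + $1,596,290 = $1,766,590
Enhancement: 150% of $1,766,590 = $2,649,885
Enhanced fine: $1,766,590 + $2,649,885 = $4,416,475

Civil penalty: $4,416,475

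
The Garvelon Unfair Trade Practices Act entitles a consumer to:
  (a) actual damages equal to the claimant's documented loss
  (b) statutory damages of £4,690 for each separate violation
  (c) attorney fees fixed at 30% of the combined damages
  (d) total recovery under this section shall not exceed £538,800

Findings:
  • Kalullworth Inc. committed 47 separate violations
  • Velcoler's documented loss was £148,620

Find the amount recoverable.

Statutory damages: 47 × £4,690 = £220,430
Combined damages: £148,620 + £220,430 = £369,050
Attorney fees: 30% of £369,050 = £110,715
Total before cap: £369,050 + £110,715 = £479,765
Cap at £538,800: £479,765 is within the cap, no reduction.

Total recovery: £479,765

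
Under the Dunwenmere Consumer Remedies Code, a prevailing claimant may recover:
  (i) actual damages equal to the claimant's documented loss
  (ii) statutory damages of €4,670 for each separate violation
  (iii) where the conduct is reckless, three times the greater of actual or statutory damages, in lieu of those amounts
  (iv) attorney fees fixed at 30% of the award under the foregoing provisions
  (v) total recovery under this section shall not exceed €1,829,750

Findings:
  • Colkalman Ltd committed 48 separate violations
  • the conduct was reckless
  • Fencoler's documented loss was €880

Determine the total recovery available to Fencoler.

Statutory damages: 48 × €4,670 = €224,160
Greater of actual damages (€880) or statutory damages (€224,160): €224,160
Trebled: 3 × €224,160 = €672,480
Attorney fees: 30% of €672,480 = €201,744
Total before cap: €672,480 + €201,744 = €874,224
Cap at €1,829,750: €874,224 is within the cap, no reduction.

€874,224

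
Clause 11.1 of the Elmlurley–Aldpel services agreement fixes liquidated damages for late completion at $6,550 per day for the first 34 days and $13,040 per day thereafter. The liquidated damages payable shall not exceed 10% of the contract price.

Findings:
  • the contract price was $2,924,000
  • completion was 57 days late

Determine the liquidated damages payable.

$292,400

First 34 days: 34 × $6,550 = $222,700
Remaining days: (57 − 34) × $13,040 = $299,920
Accrued per-day damages: $222,700 + $299,920 = $522,620
Cap: 10% of $2,924,000 = $292,400
Cap at $292,400: $522,620 exceeds the cap → $292,400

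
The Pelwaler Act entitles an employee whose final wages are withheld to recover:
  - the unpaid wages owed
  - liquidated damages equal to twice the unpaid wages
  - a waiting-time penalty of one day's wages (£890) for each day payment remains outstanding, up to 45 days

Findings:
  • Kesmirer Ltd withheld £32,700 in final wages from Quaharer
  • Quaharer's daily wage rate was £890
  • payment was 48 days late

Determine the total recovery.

Doubled: 2 × £32,700 = £65,400
Penalty days: min(48, 45) = 45
Waiting-time penalty: 45 × £890 = £40,050
Total award: £32,700 + £65,400 + £40,050 = £138,150

£138,150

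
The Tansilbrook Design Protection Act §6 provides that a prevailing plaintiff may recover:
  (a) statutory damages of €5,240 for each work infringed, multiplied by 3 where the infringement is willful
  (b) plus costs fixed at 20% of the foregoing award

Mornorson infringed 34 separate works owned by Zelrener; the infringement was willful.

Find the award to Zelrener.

€641,376

Statutory damages: 34 × €5,240 = €178,160
Trebled: 3 × €178,160 = €534,480
Costs: 20% of €534,480 = €106,896
Award plus costs: €534,480 + €106,896 = €641,376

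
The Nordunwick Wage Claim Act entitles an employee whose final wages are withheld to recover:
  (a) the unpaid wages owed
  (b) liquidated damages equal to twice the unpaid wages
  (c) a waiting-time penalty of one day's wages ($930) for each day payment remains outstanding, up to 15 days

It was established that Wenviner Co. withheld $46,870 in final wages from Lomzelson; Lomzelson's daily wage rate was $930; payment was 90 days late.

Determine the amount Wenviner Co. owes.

Total award: $154,560

Doubled: 2 × $46,870 = $93,740
Penalty days: min(90, 15) = 15
Waiting-time penalty: 15 × $930 = $13,950
Total award: $46,870 + $93,740 + $13,950 = $154,560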